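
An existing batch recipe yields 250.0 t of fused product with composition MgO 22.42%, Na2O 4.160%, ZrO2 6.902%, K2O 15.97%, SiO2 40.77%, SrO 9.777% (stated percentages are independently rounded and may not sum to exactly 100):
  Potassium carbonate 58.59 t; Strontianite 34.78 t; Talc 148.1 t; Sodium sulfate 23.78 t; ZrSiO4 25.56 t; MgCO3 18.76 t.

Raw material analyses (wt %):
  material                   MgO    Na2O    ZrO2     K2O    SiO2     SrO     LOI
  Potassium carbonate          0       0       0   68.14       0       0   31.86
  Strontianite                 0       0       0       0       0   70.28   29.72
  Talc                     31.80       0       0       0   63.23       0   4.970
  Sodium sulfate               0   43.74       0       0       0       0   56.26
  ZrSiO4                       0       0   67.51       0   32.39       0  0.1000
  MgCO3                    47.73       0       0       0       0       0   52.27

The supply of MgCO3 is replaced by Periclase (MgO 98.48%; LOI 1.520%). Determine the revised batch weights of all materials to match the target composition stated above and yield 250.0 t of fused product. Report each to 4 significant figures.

Mid-chain values are printed rounded to 4 significant digits between the steps; the whole derivation carries full float precision at each step. A single rounding completes each reported number. The derived quantities (ignition loss, totals, net glass mass, yield, six oxide percentages) are re-derived at full precision starting from the weights per 250.0 t of glass as quoted within the problem or answer text.
Target oxide masses per 250.0 t fused product:
  MgO: 22.42% × 250.0 = 56.05 t
  Na2O: 4.160% × 250.0 = 10.40 t
  ZrO2: 6.902% × 250.0 = 17.26 t
  K2O: 15.97% × 250.0 = 39.92 t
  SiO2: 40.77% × 250.0 = 101.9 t
  SrO: 9.777% × 250.0 = 24.44 t
Per-oxide balance check with the batch weights as given, against the basis in use (summed amounts equal target values inside rounding margins):
  MgO: 148.1·0.3180 + 9.091·0.9848 = 56.05 t (target 56.05 t)
  Na2O: 23.78·0.4374 = 10.40 t (target 10.40 t)
  ZrO2: 25.56·0.6751 = 17.26 t (target 17.26 t)
  K2O: 58.59·0.6814 = 39.92 t (target 39.92 t)
  SiO2: 148.1·0.6323 + 25.56·0.3239 = 101.9 t (target 101.9 t)
  SrO: 34.78·0.7028 = 24.44 t (target 24.44 t)
Glass-mass sanity pass: batch total minus LOI = 250.0 t (the targets, summed, come to 250.0 t; basis as stated: 250.0 t — deltas are rounding alone).
Summing the batch: Σ batch = 299.9 t; the LOI term Σ batch·LOI equals 49.91 t; yield: glass divided by total = 83.36%.

Revised batch per 250.0 t fused product:
  Potassium carbonate: 58.59 t
  Strontianite: 34.78 t
  Talc: 148.1 t
  Sodium sulfate: 23.78 t
  ZrSiO4: 25.56 t
  Periclase: 9.091 t
Total batch = 299.9 t; LOI loss = 49.91 t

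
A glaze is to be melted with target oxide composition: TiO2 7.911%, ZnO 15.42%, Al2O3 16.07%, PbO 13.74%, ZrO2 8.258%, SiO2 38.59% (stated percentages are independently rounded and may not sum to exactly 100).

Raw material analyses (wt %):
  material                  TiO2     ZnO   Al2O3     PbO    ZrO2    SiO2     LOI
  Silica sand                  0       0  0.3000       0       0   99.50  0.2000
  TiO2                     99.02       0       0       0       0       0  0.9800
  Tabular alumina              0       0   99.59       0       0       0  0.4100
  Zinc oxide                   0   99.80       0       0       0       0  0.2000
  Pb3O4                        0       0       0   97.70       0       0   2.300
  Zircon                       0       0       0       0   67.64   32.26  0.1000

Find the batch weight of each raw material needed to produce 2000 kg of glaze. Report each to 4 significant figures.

All internal work maintains exact precision through every step. Mid-chain values appear rounded to 4 significant digits between the steps — exactly one rounding is applied to each reported value — derived quantities are re-derived in full float precision (the six compositions, LOI, yield, glass mass, the totals) starting from the weights at 2000 kg of glass, as they appear in the problem or answer text.
The oxide mass targets at 2000 kg glaze:
  TiO2: 7.911% × 2000 = 158.2 kg
  ZnO: 15.42% × 2000 = 308.4 kg
  Al2O3: 16.07% × 2000 = 321.4 kg
  PbO: 13.74% × 2000 = 274.8 kg
  ZrO2: 8.258% × 2000 = 165.2 kg
  SiO2: 38.59% × 2000 = 771.8 kg
Checking each oxide sum given the weights on record, against the basis in use (sum by sum, the targets are met once rounding is allowed for):
  TiO2: 159.8·0.9902 = 158.2 kg (target 158.2 kg)
  ZnO: 309.0·0.9980 = 308.4 kg (target 308.4 kg)
  Al2O3: 696.5·0.003000 + 320.6·0.9959 = 321.4 kg (target 321.4 kg)
  PbO: 281.3·0.9770 = 274.8 kg (target 274.8 kg)
  ZrO2: 244.2·0.6764 = 165.2 kg (target 165.2 kg)
  SiO2: 696.5·0.9950 + 244.2·0.3226 = 771.8 kg (target 771.8 kg)
Glass mass check: total charge less LOI = 2000 kg (summing oxide targets gives 2000 kg; stated basis 2000 kg — a pure rounding effect).
Adding the batch up: Σ batch = 2011 kg; the LOI term Σ batch·LOI equals 11.61 kg; as yield: glass ÷ batch → 99.42%.

Batch per 2000 kg glaze:
  Silica sand: 696.5 kg
  TiO2: 159.8 kg
  Tabular alumina: 320.6 kg
  Zinc oxide: 309.0 kg
  Pb3O4: 281.3 kg
  Zircon: 244.2 kg
Total batch = 2011 kg; LOI loss = 11.61 kg; yield = 99.42%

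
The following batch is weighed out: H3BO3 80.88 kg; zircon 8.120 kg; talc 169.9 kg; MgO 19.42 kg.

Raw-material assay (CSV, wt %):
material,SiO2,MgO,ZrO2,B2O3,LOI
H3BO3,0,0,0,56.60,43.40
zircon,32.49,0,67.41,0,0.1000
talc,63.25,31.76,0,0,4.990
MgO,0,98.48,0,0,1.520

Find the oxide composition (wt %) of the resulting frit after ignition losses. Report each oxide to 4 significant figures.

The working math runs at exact precision end to end — mid-chain values are shown (rounded to 4 significant figures) as written. Every reported number takes exactly one rounding; derived quantities are rebuilt from the batch weights on 234.4 kg of glass in full precision (the yield, totals, ignition loss, glass mass, the four compositions), as quoted within question or answer.
Oxide masses out of the charge:
  SiO2: 8.120·0.3249 + 169.9·0.6325 = 110.1 kg
  MgO: 169.9·0.3176 + 19.42·0.9848 = 73.09 kg
  ZrO2: 8.120·0.6741 = 5.474 kg
  B2O3: 80.88·0.5660 = 45.78 kg
LOI: 80.88·0.4340 + 8.120·0.001000 + 169.9·0.04990 + 19.42·0.01520 = 43.88 kg
batch − LOI leaves glass = 278.3 − 43.88 = 234.4 kg (= Σ oxide masses)
each oxide over glass, ×100, is wt %

Glass mass = 234.4 kg (batch 278.3 − LOI 43.88).
Composition: SiO2 46.96%, MgO 31.17%, ZrO2 2.335%, B2O3 19.53%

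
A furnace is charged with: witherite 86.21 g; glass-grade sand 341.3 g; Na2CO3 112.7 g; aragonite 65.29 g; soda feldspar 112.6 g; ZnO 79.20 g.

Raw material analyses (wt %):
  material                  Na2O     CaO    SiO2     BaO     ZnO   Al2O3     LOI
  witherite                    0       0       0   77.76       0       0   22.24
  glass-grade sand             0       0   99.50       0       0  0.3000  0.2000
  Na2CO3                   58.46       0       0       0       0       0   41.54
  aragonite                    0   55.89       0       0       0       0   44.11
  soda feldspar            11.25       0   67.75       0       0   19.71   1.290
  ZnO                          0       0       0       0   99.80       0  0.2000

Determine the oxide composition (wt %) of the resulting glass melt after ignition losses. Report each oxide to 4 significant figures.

Glass mass = 700.2 g (batch 797.3 − LOI 97.08).
Composition: Na2O 11.22%, CaO 5.211%, SiO2 59.39%, BaO 9.574%, ZnO 11.29%, Al2O3 3.316%

Rounding to four significant figures governs every mid-chain value as displayed; full precision is carried in every operation — each reported value is rounded a single time — the derived quantities are carried using the weight values for 700.2 g of glass in full float precision (LOI, six oxide percentages, net glass mass, the yield, totals) exactly as printed in question or answer.
Delivered oxide masses:
  Na2O: 112.7·0.5846 + 112.6·0.1125 = 78.55 g
  CaO: 65.29·0.5589 = 36.49 g
  SiO2: 341.3·0.9950 + 112.6·0.6775 = 415.9 g
  BaO: 86.21·0.7776 = 67.04 g
  ZnO: 79.20·0.9980 = 79.04 g
  Al2O3: 341.3·0.003000 + 112.6·0.1971 = 23.22 g
LOI: 86.21·0.2224 + 341.3·0.002000 + 112.7·0.4154 + 65.29·0.4411 + 112.6·0.01290 + 79.20·0.002000 = 97.08 g
batch − LOI leaves glass = 797.3 − 97.08 = 700.2 g (equal to the oxide-mass sum)
percent share: oxide ÷ glass, ×100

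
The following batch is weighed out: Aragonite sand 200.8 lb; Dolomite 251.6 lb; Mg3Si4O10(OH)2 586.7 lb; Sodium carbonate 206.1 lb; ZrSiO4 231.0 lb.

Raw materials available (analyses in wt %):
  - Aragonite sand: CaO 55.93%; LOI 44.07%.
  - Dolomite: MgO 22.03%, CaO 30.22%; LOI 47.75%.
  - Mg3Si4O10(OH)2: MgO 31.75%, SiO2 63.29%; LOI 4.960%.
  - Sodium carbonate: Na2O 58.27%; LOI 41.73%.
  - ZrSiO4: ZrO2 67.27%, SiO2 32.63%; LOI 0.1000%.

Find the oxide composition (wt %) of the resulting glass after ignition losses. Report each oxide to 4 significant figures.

Glass mass = 1152 lb (batch 1476 − LOI 324.0).
Composition: ZrO2 13.49%, Na2O 10.42%, MgO 20.98%, CaO 16.35%, SiO2 38.77%

Full float precision is kept at each step — values along the way appear rounded to four significant figures as written. Every reported value takes a single rounding; derived quantities, including LOI, totals, glass mass, five oxide percentages, the yield, are rebuilt from the batch weights per 1152 lb of glass in full float precision as they appear in either problem or answer.
Per-oxide mass from batch:
  ZrO2: 231.0·0.6727 = 155.4 lb
  Na2O: 206.1·0.5827 = 120.1 lb
  MgO: 251.6·0.2203 + 586.7·0.3175 = 241.7 lb
  CaO: 200.8·0.5593 + 251.6·0.3022 = 188.3 lb
  SiO2: 586.7·0.6329 + 231.0·0.3263 = 446.7 lb
LOI: 200.8·0.4407 + 251.6·0.4775 + 586.7·0.04960 + 206.1·0.4173 + 231.0·0.001000 = 324.0 lb
Glass mass = batch − LOI = 1476 − 324.0 = 1152 lb (= the summed oxide contributions)
wt % = oxide mass / glass mass × 100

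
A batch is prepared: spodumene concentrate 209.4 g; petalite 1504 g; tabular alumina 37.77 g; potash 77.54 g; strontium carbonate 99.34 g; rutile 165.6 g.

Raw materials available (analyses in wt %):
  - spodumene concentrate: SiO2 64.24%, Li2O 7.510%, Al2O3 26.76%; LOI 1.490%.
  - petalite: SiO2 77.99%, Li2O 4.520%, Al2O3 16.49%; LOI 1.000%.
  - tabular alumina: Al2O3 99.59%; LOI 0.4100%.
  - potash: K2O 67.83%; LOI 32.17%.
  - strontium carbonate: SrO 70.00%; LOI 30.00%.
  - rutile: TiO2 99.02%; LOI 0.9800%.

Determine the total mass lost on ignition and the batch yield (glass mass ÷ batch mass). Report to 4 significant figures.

LOI loss = 74.68 g; glass = 2019 g; yield = 96.43%

In-progress results appear with 4-significant-figure rounding between the steps. Every computation holds full float precision at every stage. Each reported result is rounded a single time — derived quantities are recomputed using the weight values on 2019 g of glass in exact precision (glass mass, six oxide percentages, LOI, the totals, yield) as written in the problem or the answer.
Per-material ignition loss:
  spodumene concentrate: 209.4 × 0.01490 = 3.120 g
  petalite: 1504 × 0.01000 = 15.04 g
  tabular alumina: 37.77 × 0.004100 = 0.1549 g
  potash: 77.54 × 0.3217 = 24.94 g
  strontium carbonate: 99.34 × 0.3000 = 29.80 g
  rutile: 165.6 × 0.009800 = 1.623 g
Total LOI = 74.68 g
Glass = batch − LOI = 2094 − 74.68 = 2019 g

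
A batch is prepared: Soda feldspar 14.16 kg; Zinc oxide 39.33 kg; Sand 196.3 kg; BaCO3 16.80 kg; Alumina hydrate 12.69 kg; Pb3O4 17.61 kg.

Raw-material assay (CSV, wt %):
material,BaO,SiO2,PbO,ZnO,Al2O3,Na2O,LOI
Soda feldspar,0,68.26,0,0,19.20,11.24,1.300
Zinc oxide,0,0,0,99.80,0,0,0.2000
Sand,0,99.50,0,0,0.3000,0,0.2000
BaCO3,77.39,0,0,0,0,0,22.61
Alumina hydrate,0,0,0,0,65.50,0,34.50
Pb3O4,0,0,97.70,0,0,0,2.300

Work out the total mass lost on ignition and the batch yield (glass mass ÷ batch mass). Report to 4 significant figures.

LOI loss = 9.237 kg; glass = 287.7 kg; yield = 96.89%

Each numeric step carries exact precision at each step — rounding to 4 significant figures extends to each working value as printed; each reported figure is rounded once only. Derived quantities are rebuilt at full precision (six oxide percentages, glass mass, the totals, ignition loss, the yield) using the weight values on 287.7 kg of glass, as they appear in the question or the answer.
Per-material ignition loss:
  Soda feldspar: 14.16 × 0.01300 = 0.1841 kg
  Zinc oxide: 39.33 × 0.002000 = 0.07866 kg
  Sand: 196.3 × 0.002000 = 0.3926 kg
  BaCO3: 16.80 × 0.2261 = 3.798 kg
  Alumina hydrate: 12.69 × 0.3450 = 4.378 kg
  Pb3O4: 17.61 × 0.02300 = 0.4050 kg
Total LOI = 9.237 kg
Glass = batch − LOI = 296.9 − 9.237 = 287.7 kg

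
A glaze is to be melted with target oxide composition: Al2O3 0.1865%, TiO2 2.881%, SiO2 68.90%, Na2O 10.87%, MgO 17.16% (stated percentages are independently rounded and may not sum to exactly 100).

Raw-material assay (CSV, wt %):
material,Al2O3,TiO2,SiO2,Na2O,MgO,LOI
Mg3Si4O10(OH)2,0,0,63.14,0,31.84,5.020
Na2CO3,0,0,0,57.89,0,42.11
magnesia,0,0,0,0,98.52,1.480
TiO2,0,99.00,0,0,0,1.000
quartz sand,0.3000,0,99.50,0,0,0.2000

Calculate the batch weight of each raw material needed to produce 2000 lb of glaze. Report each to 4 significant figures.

In-progress results are displayed rounded off to 4 significant figures alongside each step; every computation carries full precision at all times; a single rounding completes every reported number; the derived quantities (five oxide percentages, net glass mass, yield, ignition loss, totals) are recomputed in full float precision from the batch weights at 2000 lb of glass, as quoted within the question or the answer.
Oxide-by-oxide targets in 2000 lb glaze:
  Al2O3: 0.1865% × 2000 = 3.730 lb
  TiO2: 2.881% × 2000 = 57.62 lb
  SiO2: 68.90% × 2000 = 1378 lb
  Na2O: 10.87% × 2000 = 217.4 lb
  MgO: 17.16% × 2000 = 343.2 lb
Mass-balance tally per oxide using the reported weights, against the basis in use (each sum matches its target mass up to rounding of the answer):
  Al2O3: 1243·0.003000 = 3.729 lb (target 3.730 lb)
  TiO2: 58.20·0.9900 = 57.62 lb (target 57.62 lb)
  SiO2: 223.1·0.6314 + 1243·0.9950 = 1378 lb (target 1378 lb)
  Na2O: 375.5·0.5789 = 217.4 lb (target 217.4 lb)
  MgO: 223.1·0.3184 + 276.2·0.9852 = 343.1 lb (target 343.2 lb)
Mass balance on the glass: whole batch net of LOI = 2000 lb (oxide target masses add up to 2000 lb; versus the stated basis of 2000 lb — a pure rounding effect).
Whole-batch sum: Σ batch = 2176 lb; Σ batch·LOI gives LOI loss = 176.5 lb; as yield: glass ÷ batch → 91.89%.

Batch per 2000 lb glaze:
  Mg3Si4O10(OH)2: 223.1 lb
  Na2CO3: 375.5 lb
  magnesia: 276.2 lb
  TiO2: 58.20 lb
  quartz sand: 1243 lb
Total batch = 2176 lb; LOI loss = 176.5 lb; yield = 91.89%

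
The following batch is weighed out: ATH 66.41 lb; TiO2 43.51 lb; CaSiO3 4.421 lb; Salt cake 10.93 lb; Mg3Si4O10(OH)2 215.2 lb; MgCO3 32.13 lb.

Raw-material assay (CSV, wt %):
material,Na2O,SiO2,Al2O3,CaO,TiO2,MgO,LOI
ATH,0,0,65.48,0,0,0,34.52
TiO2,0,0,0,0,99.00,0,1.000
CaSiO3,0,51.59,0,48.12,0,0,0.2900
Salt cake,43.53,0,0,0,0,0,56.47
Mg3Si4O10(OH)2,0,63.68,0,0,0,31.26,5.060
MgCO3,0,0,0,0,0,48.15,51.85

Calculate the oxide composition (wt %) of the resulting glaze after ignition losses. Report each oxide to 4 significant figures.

Glass mass = 315.5 lb (batch 372.6 − LOI 57.09).
Composition: Na2O 1.508%, SiO2 44.16%, Al2O3 13.78%, CaO 0.6743%, TiO2 13.65%, MgO 26.23%

Working values are displayed rounded off to 4 significant digits in the printout — exact precision is carried at every stage. Exactly one rounding lands on every reported value — all derived quantities (glass mass, the totals, ignition loss, six oxide percentages, the yield) are carried starting from the weights for 315.5 lb of glass in exact precision exactly as printed in either problem or answer.
Per-oxide mass from batch:
  Na2O: 10.93·0.4353 = 4.758 lb
  SiO2: 4.421·0.5159 + 215.2·0.6368 = 139.3 lb
  Al2O3: 66.41·0.6548 = 43.49 lb
  CaO: 4.421·0.4812 = 2.127 lb
  TiO2: 43.51·0.9900 = 43.07 lb
  MgO: 215.2·0.3126 + 32.13·0.4815 = 82.74 lb
LOI: 66.41·0.3452 + 43.51·0.01000 + 4.421·0.002900 + 10.93·0.5647 + 215.2·0.05060 + 32.13·0.5185 = 57.09 lb
The glass mass, total less LOI, = 372.6 − 57.09 = 315.5 lb (equal to the oxide-mass sum)
wt % = 100 × oxide mass / glass mass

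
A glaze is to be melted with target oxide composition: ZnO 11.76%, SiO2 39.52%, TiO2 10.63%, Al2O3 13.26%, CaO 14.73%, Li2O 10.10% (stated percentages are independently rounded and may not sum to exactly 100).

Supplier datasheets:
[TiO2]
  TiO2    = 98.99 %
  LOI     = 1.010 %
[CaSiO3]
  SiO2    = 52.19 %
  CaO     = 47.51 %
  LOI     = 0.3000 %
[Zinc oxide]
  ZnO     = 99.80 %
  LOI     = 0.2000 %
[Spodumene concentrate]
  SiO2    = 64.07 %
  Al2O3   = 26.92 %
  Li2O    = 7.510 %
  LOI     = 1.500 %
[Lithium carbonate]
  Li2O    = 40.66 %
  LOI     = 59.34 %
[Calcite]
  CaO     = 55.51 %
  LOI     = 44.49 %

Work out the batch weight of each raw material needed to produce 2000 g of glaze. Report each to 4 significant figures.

Batch per 2000 g glaze:
  TiO2: 214.8 g
  CaSiO3: 305.1 g
  Zinc oxide: 235.7 g
  Spodumene concentrate: 985.1 g
  Lithium carbonate: 314.8 g
  Calcite: 269.6 g
Total batch = 2325 g; LOI loss = 325.1 g; yield = 86.02%

The whole derivation keeps full precision through the solve. Working values are printed (rounded to 4 significant figures) on the page — exactly one rounding lands on every reported result. All derived quantities are carried from the weighed amounts per 2000 g of glass at full float precision (LOI, net glass mass, six oxide percentages, totals, yield) precisely as stated by the problem or answer text.
Target oxide masses per 2000 g glaze:
  ZnO: 11.76% × 2000 = 235.2 g
  SiO2: 39.52% × 2000 = 790.4 g
  TiO2: 10.63% × 2000 = 212.6 g
  Al2O3: 13.26% × 2000 = 265.2 g
  CaO: 14.73% × 2000 = 294.6 g
  Li2O: 10.10% × 2000 = 202.0 g
Mass-balance tally per oxide on the weights just shown, against the basis in use (every target is met by its sum up to rounding of the answer):
  ZnO: 235.7·0.9980 = 235.2 g (target 235.2 g)
  SiO2: 305.1·0.5219 + 985.1·0.6407 = 790.4 g (target 790.4 g)
  TiO2: 214.8·0.9899 = 212.6 g (target 212.6 g)
  Al2O3: 985.1·0.2692 = 265.2 g (target 265.2 g)
  CaO: 305.1·0.4751 + 269.6·0.5551 = 294.6 g (target 294.6 g)
  Li2O: 985.1·0.07510 + 314.8·0.4066 = 202.0 g (target 202.0 g)
Glass-mass bookkeeping: the batch minus its LOI: 2000 g (the Σ of target masses is 2000 g; stated basis 2000 g — gaps are rounding artifacts).
Summing the batch: Σ batch = 2325 g; Σ batch·LOI gives LOI loss = 325.1 g; the yield ratio, glass ÷ batch: 86.02%.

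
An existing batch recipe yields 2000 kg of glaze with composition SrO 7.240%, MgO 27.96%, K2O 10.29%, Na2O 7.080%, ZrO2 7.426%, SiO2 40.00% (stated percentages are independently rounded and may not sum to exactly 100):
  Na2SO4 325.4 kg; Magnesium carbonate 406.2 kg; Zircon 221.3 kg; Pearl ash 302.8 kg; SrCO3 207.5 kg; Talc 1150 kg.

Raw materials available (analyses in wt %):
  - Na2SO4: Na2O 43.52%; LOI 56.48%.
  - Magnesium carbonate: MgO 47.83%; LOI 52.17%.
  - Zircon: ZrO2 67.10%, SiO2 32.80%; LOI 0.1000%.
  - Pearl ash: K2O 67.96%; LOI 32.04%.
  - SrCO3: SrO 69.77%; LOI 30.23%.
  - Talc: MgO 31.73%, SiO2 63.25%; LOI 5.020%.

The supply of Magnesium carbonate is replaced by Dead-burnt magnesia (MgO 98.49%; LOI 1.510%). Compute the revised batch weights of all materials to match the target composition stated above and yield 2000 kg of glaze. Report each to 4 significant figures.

The whole derivation carries full precision at every stage; intermediates are shown (rounded to four significant figures) in the working. Every reported number undergoes a single rounding. All derived quantities, which include LOI, the yield, net glass mass, the six compositions, totals, are carried in exact precision, as they appear in the problem or answer text, using the weight values on 2000 kg of glass.
Per-oxide target masses for 2000 kg glaze:
  SrO: 7.240% × 2000 = 144.8 kg
  MgO: 27.96% × 2000 = 559.2 kg
  K2O: 10.29% × 2000 = 205.8 kg
  Na2O: 7.080% × 2000 = 141.6 kg
  ZrO2: 7.426% × 2000 = 148.5 kg
  SiO2: 40.00% × 2000 = 800.0 kg
Oxide-by-oxide audit with the batch weights as given, for the quoted basis mass (target by target, the sums agree within answer rounding):
  SrO: 207.5·0.6977 = 144.8 kg (target 144.8 kg)
  MgO: 197.3·0.9849 + 1150·0.3173 = 559.2 kg (target 559.2 kg)
  K2O: 302.8·0.6796 = 205.8 kg (target 205.8 kg)
  Na2O: 325.4·0.4352 = 141.6 kg (target 141.6 kg)
  ZrO2: 221.3·0.6710 = 148.5 kg (target 148.5 kg)
  SiO2: 221.3·0.3280 + 1150·0.6325 = 800.0 kg (target 800.0 kg)
Glass-mass bookkeeping: Σ batch − LOI loss = 2000 kg (oxide target masses add up to 2000 kg; against the stated basis, 2000 kg — rounding explains the deltas).
Batch grand total — Σ batch = 2404 kg; LOI loss = Σ batch·LOI = 404.5 kg; as yield: glass ÷ batch → 83.18%.

Revised batch per 2000 kg glaze:
  Na2SO4: 325.4 kg
  Dead-burnt magnesia: 197.3 kg
  Zircon: 221.3 kg
  Pearl ash: 302.8 kg
  SrCO3: 207.5 kg
  Talc: 1150 kg
Total batch = 2404 kg; LOI loss = 404.5 kg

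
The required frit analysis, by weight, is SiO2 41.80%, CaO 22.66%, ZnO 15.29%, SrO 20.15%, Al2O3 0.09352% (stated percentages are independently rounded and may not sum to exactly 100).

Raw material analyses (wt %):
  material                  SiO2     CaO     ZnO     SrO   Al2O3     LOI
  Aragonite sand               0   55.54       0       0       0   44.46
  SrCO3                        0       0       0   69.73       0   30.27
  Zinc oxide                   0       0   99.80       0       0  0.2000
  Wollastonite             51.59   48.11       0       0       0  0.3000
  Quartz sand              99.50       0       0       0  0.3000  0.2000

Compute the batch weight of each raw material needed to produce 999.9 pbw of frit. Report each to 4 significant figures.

Batch per 999.9 pbw frit:
  Aragonite sand: 226.9 pbw
  SrCO3: 288.9 pbw
  Zinc oxide: 153.2 pbw
  Wollastonite: 209.0 pbw
  Quartz sand: 311.7 pbw
Total batch = 1190 pbw; LOI loss = 189.9 pbw; yield = 84.04%

All internal work runs at exact precision in every operation — mid-chain values appear, rounded to 4 significant figures, on the page. A single rounding completes each reported value — derived quantities are computed at exact precision (five oxide percentages, ignition loss, yield, glass mass, the totals) starting from the weights at 999.9 pbw of glass as they appear in the problem or the answer.
The oxide mass targets at 999.9 pbw frit:
  SiO2: 41.80% × 999.9 = 418.0 pbw
  CaO: 22.66% × 999.9 = 226.6 pbw
  ZnO: 15.29% × 999.9 = 152.9 pbw
  SrO: 20.15% × 999.9 = 201.5 pbw
  Al2O3: 0.09352% × 999.9 = 0.9351 pbw
Balance tally, oxide-wise, on the weights just shown, at the basis given (each sum matches its target mass given rounding of the digits):
  SiO2: 209.0·0.5159 + 311.7·0.9950 = 418.0 pbw (target 418.0 pbw)
  CaO: 226.9·0.5554 + 209.0·0.4811 = 226.6 pbw (target 226.6 pbw)
  ZnO: 153.2·0.9980 = 152.9 pbw (target 152.9 pbw)
  SrO: 288.9·0.6973 = 201.4 pbw (target 201.5 pbw)
  Al2O3: 311.7·0.003000 = 0.9351 pbw (target 0.9351 pbw)
Mass balance on the glass: net batch after ignition = 999.8 pbw (summing oxide targets gives 999.8 pbw; versus the stated basis of 999.9 pbw — differing by rounding only).
Summing the batch: Σ batch = 1190 pbw; LOI removed, Σ of batch·LOI: 189.9 pbw; glass ÷ batch gives a yield of 84.04%.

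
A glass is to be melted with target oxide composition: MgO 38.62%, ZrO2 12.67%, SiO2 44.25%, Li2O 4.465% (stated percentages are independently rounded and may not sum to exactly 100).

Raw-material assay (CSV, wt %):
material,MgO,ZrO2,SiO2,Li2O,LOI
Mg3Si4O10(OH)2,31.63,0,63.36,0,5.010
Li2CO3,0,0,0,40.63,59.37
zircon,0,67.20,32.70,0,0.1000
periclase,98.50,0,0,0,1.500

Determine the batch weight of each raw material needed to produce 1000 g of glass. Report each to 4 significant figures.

The intermediate values are printed rounded to 4 significant figures in the printout. Full precision is kept at all times; exactly one rounding is applied to each reported result; all derived quantities are re-derived in exact precision (yield, glass mass, the four compositions, LOI, the totals) using the weight values at 1000 g of glass exactly as printed in problem or answer.
Per-oxide target masses for 1000 g glass:
  MgO: 38.62% × 1000 = 386.2 g
  ZrO2: 12.67% × 1000 = 126.7 g
  SiO2: 44.25% × 1000 = 442.5 g
  Li2O: 4.465% × 1000 = 44.65 g
Mass-balance tally per oxide per the reported batch figures, against the basis in use (target by target, the sums agree within answer rounding):
  MgO: 601.1·0.3163 + 199.1·0.9850 = 386.2 g (target 386.2 g)
  ZrO2: 188.5·0.6720 = 126.7 g (target 126.7 g)
  SiO2: 601.1·0.6336 + 188.5·0.3270 = 442.5 g (target 442.5 g)
  Li2O: 109.9·0.4063 = 44.65 g (target 44.65 g)
Auditing the glass mass value: Σ batch − LOI loss = 1000 g (the targets, summed, come to 1000 g; against the stated basis, 1000 g — a pure rounding effect).
Batch grand total — Σ batch = 1099 g; Σ batch·LOI gives LOI loss = 98.54 g; the yield ratio, glass ÷ batch: 91.03%.

Batch per 1000 g glass:
  Mg3Si4O10(OH)2: 601.1 g
  Li2CO3: 109.9 g
  zircon: 188.5 g
  periclase: 199.1 g
Total batch = 1099 g; LOI loss = 98.54 g; yield = 91.03%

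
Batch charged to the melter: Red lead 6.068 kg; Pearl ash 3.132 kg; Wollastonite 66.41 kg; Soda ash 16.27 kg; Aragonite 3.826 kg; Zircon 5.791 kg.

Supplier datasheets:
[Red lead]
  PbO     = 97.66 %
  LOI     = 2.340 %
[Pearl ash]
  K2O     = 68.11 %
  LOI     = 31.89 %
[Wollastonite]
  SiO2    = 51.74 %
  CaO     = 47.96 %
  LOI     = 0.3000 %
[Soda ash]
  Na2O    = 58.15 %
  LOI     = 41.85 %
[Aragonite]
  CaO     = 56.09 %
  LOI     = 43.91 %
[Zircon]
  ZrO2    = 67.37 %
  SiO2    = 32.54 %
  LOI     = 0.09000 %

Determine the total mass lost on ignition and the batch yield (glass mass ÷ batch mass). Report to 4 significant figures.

Exact precision is maintained in every operation — working values are displayed rounded to 4 significant digits alongside each step — every reported number is rounded a single time — derived quantities (yield, net glass mass, the totals, six oxide percentages, ignition loss) are carried from the weighed amounts on 91.66 kg of glass in full precision precisely as stated by the question or the answer.
Each material's LOI contribution:
  Red lead: 6.068 × 0.02340 = 0.1420 kg
  Pearl ash: 3.132 × 0.3189 = 0.9988 kg
  Wollastonite: 66.41 × 0.003000 = 0.1992 kg
  Soda ash: 16.27 × 0.4185 = 6.809 kg
  Aragonite: 3.826 × 0.4391 = 1.680 kg
  Zircon: 5.791 × 9.000e-04 = 0.005212 kg
Total LOI = 9.834 kg
Glass = batch − LOI = 101.5 − 9.834 = 91.66 kg

LOI loss = 9.834 kg; glass = 91.66 kg; yield = 90.31%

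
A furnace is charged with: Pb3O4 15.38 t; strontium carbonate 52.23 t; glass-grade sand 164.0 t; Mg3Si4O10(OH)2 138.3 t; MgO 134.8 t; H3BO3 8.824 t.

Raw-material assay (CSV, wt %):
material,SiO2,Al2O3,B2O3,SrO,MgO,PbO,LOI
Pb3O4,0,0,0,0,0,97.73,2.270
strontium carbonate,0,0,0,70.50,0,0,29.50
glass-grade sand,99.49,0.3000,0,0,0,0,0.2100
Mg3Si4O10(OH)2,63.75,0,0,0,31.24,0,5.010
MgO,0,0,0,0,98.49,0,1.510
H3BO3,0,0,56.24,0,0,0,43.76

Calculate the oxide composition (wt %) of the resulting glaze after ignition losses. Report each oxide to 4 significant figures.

Every computation maintains exact precision at all times; intermediates are displayed (rounded to 4 significant figures) at each printed step — each reported result is rounded exactly once — all derived quantities, which include LOI, totals, yield, the six compositions, glass mass, are re-derived in full float precision, as quoted within problem or answer, starting from the weights at 484.6 t of glass.
What the batch supplies per oxide:
  SiO2: 164.0·0.9949 + 138.3·0.6375 = 251.3 t
  Al2O3: 164.0·0.003000 = 0.4920 t
  B2O3: 8.824·0.5624 = 4.963 t
  SrO: 52.23·0.7050 = 36.82 t
  MgO: 138.3·0.3124 + 134.8·0.9849 = 176.0 t
  PbO: 15.38·0.9773 = 15.03 t
LOI: 15.38·0.02270 + 52.23·0.2950 + 164.0·0.002100 + 138.3·0.05010 + 134.8·0.01510 + 8.824·0.4376 = 28.93 t
Glass mass = batch − LOI = 513.5 − 28.93 = 484.6 t (= the summed oxide contributions)
wt % = 100 × oxide mass / glass mass

Glass mass = 484.6 t (batch 513.5 − LOI 28.93).
Composition: SiO2 51.86%, Al2O3 0.1015%, B2O3 1.024%, SrO 7.598%, MgO 36.31%, PbO 3.102%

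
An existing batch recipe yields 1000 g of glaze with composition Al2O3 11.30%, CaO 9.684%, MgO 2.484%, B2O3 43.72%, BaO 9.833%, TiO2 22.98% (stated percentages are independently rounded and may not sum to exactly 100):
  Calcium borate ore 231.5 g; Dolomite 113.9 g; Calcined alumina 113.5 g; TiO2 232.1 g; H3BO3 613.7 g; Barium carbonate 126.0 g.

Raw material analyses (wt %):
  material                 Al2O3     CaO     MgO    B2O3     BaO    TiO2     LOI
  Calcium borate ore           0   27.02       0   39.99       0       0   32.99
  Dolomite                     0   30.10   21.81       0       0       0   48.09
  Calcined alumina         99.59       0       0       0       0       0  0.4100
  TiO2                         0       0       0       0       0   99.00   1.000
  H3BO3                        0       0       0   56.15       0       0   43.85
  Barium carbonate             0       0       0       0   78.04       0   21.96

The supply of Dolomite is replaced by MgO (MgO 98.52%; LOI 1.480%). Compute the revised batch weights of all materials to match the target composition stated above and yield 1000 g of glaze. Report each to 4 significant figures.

Revised batch per 1000 g glaze:
  Calcium borate ore: 358.4 g
  MgO: 25.21 g
  Calcined alumina: 113.5 g
  TiO2: 232.1 g
  H3BO3: 523.4 g
  Barium carbonate: 126.0 g
Total batch = 1379 g; LOI loss = 378.6 g

All arithmetic carries exact precision all the way through — the intermediate values are displayed rounded off to 4 significant digits in the working. Each reported result is rounded just once; derived quantities (net glass mass, totals, the yield, the six compositions, ignition loss) are rebuilt from the weighed amounts per 1000 g of glass at full precision, exactly as shown in problem or answer.
The oxide mass targets at 1000 g glaze:
  Al2O3: 11.30% × 1000 = 113.0 g
  CaO: 9.684% × 1000 = 96.84 g
  MgO: 2.484% × 1000 = 24.84 g
  B2O3: 43.72% × 1000 = 437.2 g
  BaO: 9.833% × 1000 = 98.33 g
  TiO2: 22.98% × 1000 = 229.8 g
Per-oxide balance check on the weights just shown, at the basis given (oxide sums agree with the targets given rounding of the digits):
  Al2O3: 113.5·0.9959 = 113.0 g (target 113.0 g)
  CaO: 358.4·0.2702 = 96.84 g (target 96.84 g)
  MgO: 25.21·0.9852 = 24.84 g (target 24.84 g)
  B2O3: 358.4·0.3999 + 523.4·0.5615 = 437.2 g (target 437.2 g)
  BaO: 126.0·0.7804 = 98.33 g (target 98.33 g)
  TiO2: 232.1·0.9900 = 229.8 g (target 229.8 g)
Glass-mass bookkeeping: batch total minus LOI = 1000 g (per-oxide target masses sum to 1000 g; against the stated basis, 1000 g — gaps are rounding artifacts).
Adding the batch up: Σ batch = 1379 g; the LOI term Σ batch·LOI equals 378.6 g; yield: glass divided by total = 72.54%.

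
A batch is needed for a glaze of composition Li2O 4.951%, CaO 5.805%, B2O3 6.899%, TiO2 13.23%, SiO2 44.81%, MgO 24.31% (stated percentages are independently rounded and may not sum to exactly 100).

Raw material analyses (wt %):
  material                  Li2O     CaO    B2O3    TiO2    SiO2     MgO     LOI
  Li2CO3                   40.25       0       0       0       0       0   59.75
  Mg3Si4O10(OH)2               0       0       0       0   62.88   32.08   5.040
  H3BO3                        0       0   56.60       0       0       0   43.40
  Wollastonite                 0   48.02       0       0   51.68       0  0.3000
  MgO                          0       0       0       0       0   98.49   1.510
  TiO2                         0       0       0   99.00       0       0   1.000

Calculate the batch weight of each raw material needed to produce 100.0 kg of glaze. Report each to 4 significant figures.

Batch per 100.0 kg glaze:
  Li2CO3: 12.30 kg
  Mg3Si4O10(OH)2: 61.33 kg
  H3BO3: 12.19 kg
  Wollastonite: 12.09 kg
  MgO: 4.707 kg
  TiO2: 13.36 kg
Total batch = 116.0 kg; LOI loss = 15.97 kg; yield = 86.23%

Mid-chain values are rounded to four significant digits as shown — all arithmetic maintains exact precision in every operation; each reported number undergoes a single rounding. The derived quantities are rebuilt from the batch weights for 100.0 kg of glass at full precision (glass mass, six oxide percentages, totals, ignition loss, yield) as written in the problem or the answer.
Target oxide masses per 100.0 kg glaze:
  Li2O: 4.951% × 100.0 = 4.951 kg
  CaO: 5.805% × 100.0 = 5.805 kg
  B2O3: 6.899% × 100.0 = 6.899 kg
  TiO2: 13.23% × 100.0 = 13.23 kg
  SiO2: 44.81% × 100.0 = 44.81 kg
  MgO: 24.31% × 100.0 = 24.31 kg
Verifying the oxide balance with the batch weights as given, relative to the basis at hand (summed amounts equal target values within answer rounding):
  Li2O: 12.30·0.4025 = 4.951 kg (target 4.951 kg)
  CaO: 12.09·0.4802 = 5.806 kg (target 5.805 kg)
  B2O3: 12.19·0.5660 = 6.900 kg (target 6.899 kg)
  TiO2: 13.36·0.9900 = 13.23 kg (target 13.23 kg)
  SiO2: 61.33·0.6288 + 12.09·0.5168 = 44.81 kg (target 44.81 kg)
  MgO: 61.33·0.3208 + 4.707·0.9849 = 24.31 kg (target 24.31 kg)
Glass-mass sanity pass: whole batch net of LOI = 100.0 kg (oxide target masses add up to 100.0 kg; the stated basis being 100.0 kg — differing by rounding only).
Total batch = Σ batch = 116.0 kg; the LOI term Σ batch·LOI equals 15.97 kg; yield: glass divided by total = 86.23%.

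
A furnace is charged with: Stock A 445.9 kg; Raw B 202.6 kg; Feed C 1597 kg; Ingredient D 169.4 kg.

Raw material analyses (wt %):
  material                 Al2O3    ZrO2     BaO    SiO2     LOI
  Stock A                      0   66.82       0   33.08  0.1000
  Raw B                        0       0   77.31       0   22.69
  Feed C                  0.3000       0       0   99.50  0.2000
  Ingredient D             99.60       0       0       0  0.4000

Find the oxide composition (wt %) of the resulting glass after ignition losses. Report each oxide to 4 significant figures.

The whole derivation carries full float precision all the way through; intermediates are shown (rounded to 4 significant figures) on the page; exactly one rounding is applied to every reported figure; all derived quantities (four oxide percentages, the yield, the totals, glass mass, ignition loss) are re-derived in full float precision using the weight values for 2365 kg of glass, as given in either problem or answer.
Per-oxide mass from batch:
  Al2O3: 1597·0.003000 + 169.4·0.9960 = 173.5 kg
  ZrO2: 445.9·0.6682 = 298.0 kg
  BaO: 202.6·0.7731 = 156.6 kg
  SiO2: 445.9·0.3308 + 1597·0.9950 = 1737 kg
LOI: 445.9·0.001000 + 202.6·0.2269 + 1597·0.002000 + 169.4·0.004000 = 50.29 kg
Resulting glass, batch − LOI: 2415 − 50.29 = 2365 kg (= Σ oxide masses)
wt % = 100 × oxide mass / glass mass

Glass mass = 2365 kg (batch 2415 − LOI 50.29).
Composition: Al2O3 7.338%, ZrO2 12.60%, BaO 6.624%, SiO2 73.44%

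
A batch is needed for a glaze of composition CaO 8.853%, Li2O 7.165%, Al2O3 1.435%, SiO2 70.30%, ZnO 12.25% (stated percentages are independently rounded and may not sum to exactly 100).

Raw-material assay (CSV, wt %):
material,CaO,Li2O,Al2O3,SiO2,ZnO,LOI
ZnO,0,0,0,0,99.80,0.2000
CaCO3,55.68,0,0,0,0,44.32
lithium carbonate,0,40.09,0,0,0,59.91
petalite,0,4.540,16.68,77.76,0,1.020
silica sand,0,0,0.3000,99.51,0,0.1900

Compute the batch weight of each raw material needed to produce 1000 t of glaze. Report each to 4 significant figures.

Batch per 1000 t glaze:
  ZnO: 122.7 t
  CaCO3: 159.0 t
  lithium carbonate: 170.3 t
  petalite: 74.37 t
  silica sand: 648.3 t
Total batch = 1175 t; LOI loss = 174.7 t; yield = 85.13%

Working values are shown (rounded to four significant digits) when written out. All arithmetic carries full precision through the solve; exactly one rounding goes into every reported value; all derived quantities, which include five oxide percentages, LOI, net glass mass, totals, yield, are rebuilt in exact precision, precisely as stated by question or answer, from the weighed amounts per 1000 t of glass.
Per-oxide target masses for 1000 t glaze:
  CaO: 8.853% × 1000 = 88.53 t
  Li2O: 7.165% × 1000 = 71.65 t
  Al2O3: 1.435% × 1000 = 14.35 t
  SiO2: 70.30% × 1000 = 703.0 t
  ZnO: 12.25% × 1000 = 122.5 t
Checking each oxide sum with the batch weights as given, on the stated basis (sums match the target masses given rounding of the digits):
  CaO: 159.0·0.5568 = 88.53 t (target 88.53 t)
  Li2O: 170.3·0.4009 + 74.37·0.04540 = 71.65 t (target 71.65 t)
  Al2O3: 74.37·0.1668 + 648.3·0.003000 = 14.35 t (target 14.35 t)
  SiO2: 74.37·0.7776 + 648.3·0.9951 = 703.0 t (target 703.0 t)
  ZnO: 122.7·0.9980 = 122.5 t (target 122.5 t)
Glass mass check: whole batch net of LOI = 999.9 t (the Σ of target masses is 1000 t; stated basis 1000 t — gaps are rounding artifacts).
Total batch = Σ batch = 1175 t; LOI removed, Σ of batch·LOI: 174.7 t; glass ÷ batch gives a yield of 85.13%.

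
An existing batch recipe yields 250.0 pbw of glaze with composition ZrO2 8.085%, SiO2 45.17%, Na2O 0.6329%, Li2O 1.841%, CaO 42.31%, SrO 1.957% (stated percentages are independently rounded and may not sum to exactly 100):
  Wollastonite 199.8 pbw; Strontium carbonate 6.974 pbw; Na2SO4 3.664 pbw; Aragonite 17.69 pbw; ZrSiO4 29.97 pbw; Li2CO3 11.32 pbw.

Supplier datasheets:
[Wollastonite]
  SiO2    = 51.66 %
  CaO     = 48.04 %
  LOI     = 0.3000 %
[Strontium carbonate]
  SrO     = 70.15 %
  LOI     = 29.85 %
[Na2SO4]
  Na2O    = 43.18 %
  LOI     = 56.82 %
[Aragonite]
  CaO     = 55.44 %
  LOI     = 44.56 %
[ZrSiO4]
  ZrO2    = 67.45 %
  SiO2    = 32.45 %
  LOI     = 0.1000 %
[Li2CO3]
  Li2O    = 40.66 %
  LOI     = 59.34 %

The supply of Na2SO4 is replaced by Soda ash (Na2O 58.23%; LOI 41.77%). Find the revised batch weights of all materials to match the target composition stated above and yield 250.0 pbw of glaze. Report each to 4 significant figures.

All arithmetic carries exact precision all the way through. Rounding to 4 significant digits applies to every mid-chain value as displayed; each reported number carries a single rounding; derived quantities are carried starting from the weights on 250.0 pbw of glass in full precision (yield, glass mass, six oxide percentages, LOI, totals) exactly as shown in either problem or answer.
Oxide mass targets, per 250.0 pbw glaze:
  ZrO2: 8.085% × 250.0 = 20.21 pbw
  SiO2: 45.17% × 250.0 = 112.9 pbw
  Na2O: 0.6329% × 250.0 = 1.582 pbw
  Li2O: 1.841% × 250.0 = 4.602 pbw
  CaO: 42.31% × 250.0 = 105.8 pbw
  SrO: 1.957% × 250.0 = 4.892 pbw
Sums-versus-targets review applying the batch weights above, against the basis in use (sums match the target masses once rounding is allowed for):
  ZrO2: 29.97·0.6745 = 20.21 pbw (target 20.21 pbw)
  SiO2: 199.8·0.5166 + 29.97·0.3245 = 112.9 pbw (target 112.9 pbw)
  Na2O: 2.717·0.5823 = 1.582 pbw (target 1.582 pbw)
  Li2O: 11.32·0.4066 = 4.603 pbw (target 4.602 pbw)
  CaO: 199.8·0.4804 + 17.69·0.5544 = 105.8 pbw (target 105.8 pbw)
  SrO: 6.974·0.7015 = 4.892 pbw (target 4.892 pbw)
Glass-mass bookkeeping: net batch after ignition = 250.0 pbw (targets for the oxides total 250.0 pbw; against the stated basis, 250.0 pbw — differing by rounding only).
Summing the batch: Σ batch = 268.5 pbw; the LOI term Σ batch·LOI equals 18.45 pbw; as yield: glass ÷ batch → 93.13%.

Revised batch per 250.0 pbw glaze:
  Wollastonite: 199.8 pbw
  Strontium carbonate: 6.974 pbw
  Soda ash: 2.717 pbw
  Aragonite: 17.69 pbw
  ZrSiO4: 29.97 pbw
  Li2CO3: 11.32 pbw
Total batch = 268.5 pbw; LOI loss = 18.45 pbw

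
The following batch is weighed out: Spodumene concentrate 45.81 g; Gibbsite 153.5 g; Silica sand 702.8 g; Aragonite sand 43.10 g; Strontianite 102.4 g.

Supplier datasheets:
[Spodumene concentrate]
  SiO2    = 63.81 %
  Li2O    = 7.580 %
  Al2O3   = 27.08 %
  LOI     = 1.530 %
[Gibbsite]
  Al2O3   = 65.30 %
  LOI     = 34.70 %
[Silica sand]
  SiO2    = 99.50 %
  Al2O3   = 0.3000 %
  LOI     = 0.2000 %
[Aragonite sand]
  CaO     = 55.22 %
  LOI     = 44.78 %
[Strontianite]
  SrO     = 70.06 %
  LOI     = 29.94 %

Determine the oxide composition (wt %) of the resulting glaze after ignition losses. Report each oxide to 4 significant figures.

Glass mass = 942.3 g (batch 1048 − LOI 105.3).
Composition: SiO2 77.31%, CaO 2.526%, Li2O 0.3685%, Al2O3 12.18%, SrO 7.614%

The whole derivation maintains full precision through the solve — values along the way are displayed rounded to four significant digits across the worked steps. Each reported value takes a single rounding. The derived quantities, which include yield, LOI, five oxide percentages, glass mass, the totals, are computed at full float precision, as given in the question or the answer, using the weight values per 942.3 g of glass.
Oxide masses out of the charge:
  SiO2: 45.81·0.6381 + 702.8·0.9950 = 728.5 g
  CaO: 43.10·0.5522 = 23.80 g
  Li2O: 45.81·0.07580 = 3.472 g
  Al2O3: 45.81·0.2708 + 153.5·0.6530 + 702.8·0.003000 = 114.7 g
  SrO: 102.4·0.7006 = 71.74 g
LOI: 45.81·0.01530 + 153.5·0.3470 + 702.8·0.002000 + 43.10·0.4478 + 102.4·0.2994 = 105.3 g
batch − LOI leaves glass = 1048 − 105.3 = 942.3 g (= Σ oxide masses)
wt % = 100 × oxide mass / glass mass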